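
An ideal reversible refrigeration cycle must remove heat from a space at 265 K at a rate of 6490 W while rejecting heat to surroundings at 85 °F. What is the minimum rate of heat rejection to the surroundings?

Q̇_H ≈ 7410 W

T_H = 85 °F → (85 − 32) × 5/9 = 29.44 °C = 302.59 K.
For a reversible cycle Q_H/Q_C = T_H/T_C, so Q_H = Q_C·T_H/T_C = 6490 × 302.59/265.00 = 7410 W.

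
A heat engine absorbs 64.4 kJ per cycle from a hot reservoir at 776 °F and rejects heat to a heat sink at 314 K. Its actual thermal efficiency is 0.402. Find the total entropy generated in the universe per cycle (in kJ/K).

T_H = 776 °F → (776 − 32) × 5/9 = 413.33 °C = 686.48 K.
W = η·Q_H = 0.402 × 64.4 = 25.89 kJ, so Q_C = Q_H − W = 38.51 kJ.
Entropy balance on the reservoirs: −Q_H/T_H = -0.09381 kJ/K, +Q_C/T_C = 0.1226 kJ/K.
ΔS_univ = −Q_H/T_H + Q_C/T_C = 0.0288 kJ/K (> 0, since η = 0.402 < η_Carnot = 0.543).

ΔS_univ ≈ 0.0288 kJ/K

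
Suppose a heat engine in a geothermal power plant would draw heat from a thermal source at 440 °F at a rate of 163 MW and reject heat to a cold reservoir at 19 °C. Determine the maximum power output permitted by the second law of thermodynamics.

Ẇ_max ≈ 67.7 MW

T_H = 440 °F → (440 − 32) × 5/9 = 226.67 °C = 499.82 K.
T_C = 19 °C → 19 + 273.15 = 292.15 K.
The upper bound on efficiency is η_max = 1 − T_C/T_H = 1 − 292.15/499.82 = 0.4155.
W_max = η_max · Q_H = 0.4155 × 163 = 67.7 MW.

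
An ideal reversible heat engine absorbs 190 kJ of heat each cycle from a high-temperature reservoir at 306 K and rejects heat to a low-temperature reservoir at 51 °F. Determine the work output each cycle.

T_C = 51 °F → (51 − 32) × 5/9 = 10.56 °C = 283.71 K.
Since the cycle is reversible, η = 1 − T_C/T_H = 1 − 283.71/306.00 = 0.0729.
W = η·Q_H = 0.0729 × 190 = 13.84 kJ.

W ≈ 13.84 kJ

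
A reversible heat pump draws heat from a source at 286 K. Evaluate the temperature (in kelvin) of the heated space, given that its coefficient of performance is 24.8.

COP_HP = T_H/(T_H − T_C) ⇒ T_H = T_C·COP_HP/(COP_HP − 1) = 286.00 × 24.8/(24.8 − 1) = 298 K.

T_H ≈ 298 K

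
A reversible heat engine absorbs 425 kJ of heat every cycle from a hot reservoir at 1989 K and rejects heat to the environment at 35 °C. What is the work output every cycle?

T_C = 35 °C → 35 + 273.15 = 308.15 K.
Carnot efficiency: η = 1 − T_C/T_H = 1 − 308.15/1989.00 = 0.8451.
W = η·Q_H = 0.8451 × 425 = 359 kJ.

W ≈ 359 kJ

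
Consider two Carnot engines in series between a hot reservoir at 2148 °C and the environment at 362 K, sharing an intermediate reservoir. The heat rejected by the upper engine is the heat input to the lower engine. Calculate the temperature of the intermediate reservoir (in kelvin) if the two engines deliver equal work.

T_m ≈ 1390 K

T_H = 2148 °C → 2148 + 273.15 = 2421.15 K.
For reversible stages Q_m = Q_H·(T_m/T_H). Setting W₁ = Q_H(1 − T_m/T_H) equal to W₂ = Q_m(1 − T_C/T_m) = Q_H·(T_m − T_C)/T_H gives T_H − T_m = T_m − T_C, so T_m = (T_H + T_C)/2 = (2421.15 + 362.00)/2 = 1390 K.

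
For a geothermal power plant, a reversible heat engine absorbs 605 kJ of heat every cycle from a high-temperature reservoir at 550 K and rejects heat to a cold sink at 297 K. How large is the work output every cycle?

The Carnot efficiency is η = 1 − T_C/T_H = 1 − 297.00/550.00 = 0.4600.
W = η·Q_H = 0.4600 × 605 = 278 kJ.

W ≈ 278 kJ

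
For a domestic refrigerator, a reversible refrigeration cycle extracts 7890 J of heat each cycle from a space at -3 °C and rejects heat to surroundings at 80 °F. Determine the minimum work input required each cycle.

T_H = 80 °F → (80 − 32) × 5/9 = 26.67 °C = 299.82 K.
T_C = -3 °C → -3 + 273.15 = 270.15 K.
For a reversible refrigerator, COP_R = T_C/(T_H − T_C) = 270.15/29.67 = 9.1062.
W = Q_C/COP_R = 7890/9.1062 = 866 J.

W_in ≈ 866 J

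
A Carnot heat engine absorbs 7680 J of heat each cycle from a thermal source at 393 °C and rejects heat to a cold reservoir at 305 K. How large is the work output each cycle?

W ≈ 4160 J

T_H = 393 °C → 393 + 273.15 = 666.15 K.
η_rev = 1 − T_C/T_H = 1 − 305.00/666.15 = 0.5421.
W = η·Q_H = 0.5421 × 7680 = 4160 J.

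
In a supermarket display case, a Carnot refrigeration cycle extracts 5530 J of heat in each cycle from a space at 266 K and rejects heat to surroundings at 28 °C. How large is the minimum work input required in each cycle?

W_in ≈ 730.7 J

T_H = 28 °C → 28 + 273.15 = 301.15 K.
COP_R = T_C/(T_H − T_C) = 266.00/35.15 = 7.5676.
W = Q_C/COP_R = 5530/7.5676 = 730.7 J.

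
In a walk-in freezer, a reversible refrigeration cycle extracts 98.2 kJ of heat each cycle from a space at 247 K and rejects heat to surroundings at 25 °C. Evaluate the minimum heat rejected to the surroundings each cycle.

Q_H ≈ 119 kJ

T_H = 25 °C → 25 + 273.15 = 298.15 K.
For a reversible cycle Q_H/Q_C = T_H/T_C, so Q_H = Q_C·T_H/T_C = 98.2 × 298.15/247.00 = 119 kJ.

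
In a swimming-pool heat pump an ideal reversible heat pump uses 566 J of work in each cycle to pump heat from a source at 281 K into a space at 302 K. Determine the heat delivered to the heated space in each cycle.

The Carnot heat-pump COP is COP_HP = T_H/(T_H − T_C) = 302.00/21.00 = 14.3810.
Q_H = COP_HP · W = 14.3810 × 566 = 8140 J.

Q_H ≈ 8140 J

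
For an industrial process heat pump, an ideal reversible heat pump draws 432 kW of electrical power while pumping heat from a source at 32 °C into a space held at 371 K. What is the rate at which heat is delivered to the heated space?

Q̇_H ≈ 2430 kW

T_C = 32 °C → 32 + 273.15 = 305.15 K.
The Carnot heat-pump COP is COP_HP = T_H/(T_H − T_C) = 371.00/65.85 = 5.6340.
Q_H = COP_HP · W = 5.6340 × 432 = 2430 kW.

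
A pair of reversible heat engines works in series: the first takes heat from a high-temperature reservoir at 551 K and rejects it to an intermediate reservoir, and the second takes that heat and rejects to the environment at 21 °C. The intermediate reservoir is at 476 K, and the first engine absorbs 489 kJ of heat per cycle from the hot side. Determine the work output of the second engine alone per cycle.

W₂ ≈ 161.4 kJ

T_C = 21 °C → 21 + 273.15 = 294.15 K.
Heat entering the second stage: Q_m = Q_H·(T_m/T_H) = 489 × 476.00/551.00 = 422.4 kJ.
Second-stage efficiency η₂ = 1 − T_C/T_m = 1 − 294.15/476.00 = 0.3820, so W₂ = η₂·Q_m = 161.4 kJ.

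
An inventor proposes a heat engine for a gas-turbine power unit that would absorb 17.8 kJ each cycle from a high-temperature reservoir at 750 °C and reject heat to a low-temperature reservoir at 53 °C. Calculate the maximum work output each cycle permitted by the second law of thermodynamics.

T_H = 750 °C → 750 + 273.15 = 1023.15 K.
T_C = 53 °C → 53 + 273.15 = 326.15 K.
The upper bound on efficiency is η_max = 1 − T_C/T_H = 1 − 326.15/1023.15 = 0.6812.
W_max = η_max · Q_H = 0.6812 × 17.8 = 12.13 kJ.

W_max ≈ 12.13 kJ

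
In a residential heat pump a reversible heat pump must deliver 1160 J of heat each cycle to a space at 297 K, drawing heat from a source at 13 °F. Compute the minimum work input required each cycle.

T_C = 13 °F → (13 − 32) × 5/9 = -10.56 °C = 262.59 K.
The Carnot heat-pump COP is COP_HP = T_H/(T_H − T_C) = 297.00/34.41 = 8.6323.
W = Q_H/COP_HP = 1160/8.6323 = 134 J.

W_in ≈ 134 J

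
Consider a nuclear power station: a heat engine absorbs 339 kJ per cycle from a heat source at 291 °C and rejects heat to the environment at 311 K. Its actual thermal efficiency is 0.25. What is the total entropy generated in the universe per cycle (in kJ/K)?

T_H = 291 °C → 291 + 273.15 = 564.15 K.
W = η·Q_H = 0.25 × 339 = 84.75 kJ, so Q_C = Q_H − W = 254.2 kJ.
The hot reservoir loses entropy Q_H/T_H = 339/564.15 = 0.6009 kJ/K; the cold reservoir gains Q_C/T_C = 254.2/311.00 = 0.8175 kJ/K.
ΔS_univ = −Q_H/T_H + Q_C/T_C = 0.217 kJ/K (> 0, since η = 0.25 < η_Carnot = 0.449).

ΔS_univ ≈ 0.217 kJ/K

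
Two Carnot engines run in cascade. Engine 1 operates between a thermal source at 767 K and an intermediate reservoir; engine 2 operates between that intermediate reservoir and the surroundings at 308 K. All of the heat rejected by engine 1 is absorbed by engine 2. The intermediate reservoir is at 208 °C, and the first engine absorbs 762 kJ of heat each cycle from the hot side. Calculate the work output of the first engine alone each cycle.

W₁ ≈ 284 kJ

T_m = 208 °C → 208 + 273.15 = 481.15 K.
First-stage efficiency η₁ = 1 − T_m/T_H = 1 − 481.15/767.00 = 0.3727.
W₁ = η₁·Q_H = 0.3727 × 762 = 284 kJ.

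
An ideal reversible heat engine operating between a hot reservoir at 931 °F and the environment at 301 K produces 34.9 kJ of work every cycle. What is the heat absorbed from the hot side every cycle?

T_H = 931 °F → (931 − 32) × 5/9 = 499.44 °C = 772.59 K.
η_rev = 1 − T_C/T_H = 1 − 301.00/772.59 = 0.6104.
Q_H = W/η = 34.9/0.6104 = 57.18 kJ.

Q_H ≈ 57.18 kJ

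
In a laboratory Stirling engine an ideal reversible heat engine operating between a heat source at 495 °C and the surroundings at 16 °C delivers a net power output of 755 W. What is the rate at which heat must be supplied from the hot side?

T_H = 495 °C → 495 + 273.15 = 768.15 K.
T_C = 16 °C → 16 + 273.15 = 289.15 K.
Since the cycle is reversible, η = 1 − T_C/T_H = 1 − 289.15/768.15 = 0.6236.
Q_H = W/η = 755/0.6236 = 1211 W.

Q̇_H ≈ 1211 W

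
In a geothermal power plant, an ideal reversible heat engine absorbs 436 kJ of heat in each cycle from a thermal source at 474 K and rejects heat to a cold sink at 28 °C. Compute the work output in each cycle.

T_C = 28 °C → 28 + 273.15 = 301.15 K.
The Carnot efficiency is η = 1 − T_C/T_H = 1 − 301.15/474.00 = 0.3647.
W = η·Q_H = 0.3647 × 436 = 159 kJ.

W ≈ 159 kJ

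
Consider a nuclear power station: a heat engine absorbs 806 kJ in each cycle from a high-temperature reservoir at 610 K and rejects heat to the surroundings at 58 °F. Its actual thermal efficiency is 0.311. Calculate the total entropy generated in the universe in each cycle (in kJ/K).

ΔS_univ ≈ 0.610 kJ/K

T_C = 58 °F → (58 − 32) × 5/9 = 14.44 °C = 287.59 K.
W = η·Q_H = 0.311 × 806 = 250.7 kJ, so Q_C = Q_H − W = 555.3 kJ.
The hot reservoir loses entropy Q_H/T_H = 806/610.00 = 1.321 kJ/K; the cold reservoir gains Q_C/T_C = 555.3/287.59 = 1.931 kJ/K.
ΔS_univ = −Q_H/T_H + Q_C/T_C = 0.610 kJ/K (> 0, since η = 0.311 < η_Carnot = 0.529).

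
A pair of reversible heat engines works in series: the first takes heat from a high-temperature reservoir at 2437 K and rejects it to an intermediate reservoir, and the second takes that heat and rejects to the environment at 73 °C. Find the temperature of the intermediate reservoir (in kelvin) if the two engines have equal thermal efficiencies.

T_C = 73 °C → 73 + 273.15 = 346.15 K.
Equal efficiencies require 1 − T_m/T_H = 1 − T_C/T_m, i.e. T_m/T_H = T_C/T_m, so T_m = √(T_H·T_C) = √(2437.00 × 346.15) = 918 K.

T_m ≈ 918 K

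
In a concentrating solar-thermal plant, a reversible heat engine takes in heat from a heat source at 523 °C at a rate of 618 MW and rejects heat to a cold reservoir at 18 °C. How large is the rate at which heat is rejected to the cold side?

T_H = 523 °C → 523 + 273.15 = 796.15 K.
T_C = 18 °C → 18 + 273.15 = 291.15 K.
η_rev = 1 − T_C/T_H = 1 − 291.15/796.15 = 0.6343.
For a reversible cycle Q_C/Q_H = T_C/T_H, so Q_C = 618 × 291.15/796.15 = 226 MW.

Q̇_C ≈ 226 MW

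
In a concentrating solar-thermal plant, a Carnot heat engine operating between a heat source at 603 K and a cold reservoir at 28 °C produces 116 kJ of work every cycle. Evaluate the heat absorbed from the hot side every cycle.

T_C = 28 °C → 28 + 273.15 = 301.15 K.
Since the cycle is reversible, η = 1 − T_C/T_H = 1 − 301.15/603.00 = 0.5006.
Q_H = W/η = 116/0.5006 = 231.7 kJ.

Q_H ≈ 231.7 kJ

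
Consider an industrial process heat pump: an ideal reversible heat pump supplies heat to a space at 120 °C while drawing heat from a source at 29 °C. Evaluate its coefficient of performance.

T_H = 120 °C → 120 + 273.15 = 393.15 K.
T_C = 29 °C → 29 + 273.15 = 302.15 K.
COP_HP = T_H/(T_H − T_C) = 393.15/(393.15 − 302.15) = 4.32.

COP_HP ≈ 4.32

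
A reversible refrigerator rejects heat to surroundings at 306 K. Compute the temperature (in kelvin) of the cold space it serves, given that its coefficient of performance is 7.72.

COP_R = T_C/(T_H − T_C) ⇒ T_C = T_H·COP_R/(1 + COP_R) = 306.00 × 7.72/(1 + 7.72) = 271 K.

T_C ≈ 271 K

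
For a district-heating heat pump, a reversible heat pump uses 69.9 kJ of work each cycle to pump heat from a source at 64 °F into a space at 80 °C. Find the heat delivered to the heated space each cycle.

Q_H ≈ 397 kJ

T_H = 80 °C → 80 + 273.15 = 353.15 K.
T_C = 64 °F → (64 − 32) × 5/9 = 17.78 °C = 290.93 K.
For a reversible heat pump, COP_HP = T_H/(T_H − T_C) = 353.15/62.22 = 5.6756.
Q_H = COP_HP · W = 5.6756 × 69.9 = 397 kJ.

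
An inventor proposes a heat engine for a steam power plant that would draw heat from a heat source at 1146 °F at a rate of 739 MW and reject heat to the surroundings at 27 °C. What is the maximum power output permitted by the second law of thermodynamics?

Ẇ_max ≈ 490 MW

T_H = 1146 °F → (1146 − 32) × 5/9 = 618.89 °C = 892.04 K.
T_C = 27 °C → 27 + 273.15 = 300.15 K.
The upper bound on efficiency is η_max = 1 − T_C/T_H = 1 − 300.15/892.04 = 0.6635.
W_max = η_max · Q_H = 0.6635 × 739 = 490 MW.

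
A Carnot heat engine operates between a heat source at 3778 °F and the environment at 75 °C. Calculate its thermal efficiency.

η ≈ 0.852

T_H = 3778 °F → (3778 − 32) × 5/9 = 2081.11 °C = 2354.26 K.
T_C = 75 °C → 75 + 273.15 = 348.15 K.
η_rev = 1 − T_C/T_H = 1 − 348.15/2354.26 = 0.852.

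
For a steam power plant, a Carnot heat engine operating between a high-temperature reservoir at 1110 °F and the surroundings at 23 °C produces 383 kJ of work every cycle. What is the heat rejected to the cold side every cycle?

T_H = 1110 °F → (1110 − 32) × 5/9 = 598.89 °C = 872.04 K.
T_C = 23 °C → 23 + 273.15 = 296.15 K.
For a reversible engine, η = 1 − T_C/T_H = 1 − 296.15/872.04 = 0.6604.
Since Q_C/Q_H = T_C/T_H and Q_H = W/η, Q_C = W·T_C/(T_H − T_C) = 383 × 296.15/575.89 = 197 kJ.

Q_C ≈ 197 kJ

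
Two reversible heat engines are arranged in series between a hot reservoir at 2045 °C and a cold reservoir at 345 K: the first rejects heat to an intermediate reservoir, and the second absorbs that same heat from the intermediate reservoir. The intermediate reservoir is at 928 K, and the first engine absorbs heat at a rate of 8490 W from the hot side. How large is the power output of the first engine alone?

Ẇ₁ ≈ 5090 W

T_H = 2045 °C → 2045 + 273.15 = 2318.15 K.
First-stage efficiency η₁ = 1 − T_m/T_H = 1 − 928.00/2318.15 = 0.5997.
W₁ = η₁·Q_H = 0.5997 × 8490 = 5090 W.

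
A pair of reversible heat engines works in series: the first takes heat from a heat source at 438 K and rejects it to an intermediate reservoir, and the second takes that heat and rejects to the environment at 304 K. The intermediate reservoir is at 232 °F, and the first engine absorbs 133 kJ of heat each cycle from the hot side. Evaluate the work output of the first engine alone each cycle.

T_m = 232 °F → (232 − 32) × 5/9 = 111.11 °C = 384.26 K.
First-stage efficiency η₁ = 1 − T_m/T_H = 1 − 384.26/438.00 = 0.1227.
W₁ = η₁·Q_H = 0.1227 × 133 = 16.3 kJ.

W₁ ≈ 16.3 kJ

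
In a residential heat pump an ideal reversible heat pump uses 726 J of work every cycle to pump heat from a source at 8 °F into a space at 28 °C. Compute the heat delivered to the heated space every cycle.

T_H = 28 °C → 28 + 273.15 = 301.15 K.
T_C = 8 °F → (8 − 32) × 5/9 = -13.33 °C = 259.82 K.
Reversible heating COP: COP_HP = T_H/(T_H − T_C) = 301.15/41.33 = 7.2859.
Q_H = COP_HP · W = 7.2859 × 726 = 5290 J.

Q_H ≈ 5290 J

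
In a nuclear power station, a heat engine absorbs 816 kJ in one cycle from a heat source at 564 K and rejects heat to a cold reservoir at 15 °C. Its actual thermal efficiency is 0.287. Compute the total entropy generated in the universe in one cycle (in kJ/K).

T_C = 15 °C → 15 + 273.15 = 288.15 K.
W = η·Q_H = 0.287 × 816 = 234.2 kJ, so Q_C = Q_H − W = 581.8 kJ.
The hot reservoir loses entropy Q_H/T_H = 816/564.00 = 1.447 kJ/K; the cold reservoir gains Q_C/T_C = 581.8/288.15 = 2.019 kJ/K.
ΔS_univ = −Q_H/T_H + Q_C/T_C = 0.572 kJ/K (> 0, since η = 0.287 < η_Carnot = 0.489).

ΔS_univ ≈ 0.572 kJ/K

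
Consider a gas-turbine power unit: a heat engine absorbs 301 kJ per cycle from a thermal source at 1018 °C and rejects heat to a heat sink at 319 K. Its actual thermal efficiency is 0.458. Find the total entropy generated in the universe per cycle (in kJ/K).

ΔS_univ ≈ 0.278 kJ/K

T_H = 1018 °C → 1018 + 273.15 = 1291.15 K.
W = η·Q_H = 0.458 × 301 = 137.9 kJ, so Q_C = Q_H − W = 163.1 kJ.
Reservoir entropy changes: ΔS_H = −Q_H/T_H = −301/1291.15 = -0.2331 kJ/K and ΔS_C = +Q_C/T_C = 163.1/319.00 = 0.5114 kJ/K.
ΔS_univ = −Q_H/T_H + Q_C/T_C = 0.278 kJ/K (> 0, since η = 0.458 < η_Carnot = 0.753).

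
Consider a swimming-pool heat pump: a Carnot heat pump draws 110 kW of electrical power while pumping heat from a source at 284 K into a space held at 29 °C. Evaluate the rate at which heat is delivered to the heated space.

T_H = 29 °C → 29 + 273.15 = 302.15 K.
For a reversible heat pump, COP_HP = T_H/(T_H − T_C) = 302.15/18.15 = 16.6474.
Q_H = COP_HP · W = 16.6474 × 110 = 1830 kW.

Q̇_H ≈ 1830 kW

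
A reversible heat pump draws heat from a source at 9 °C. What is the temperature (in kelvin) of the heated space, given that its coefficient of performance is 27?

T_C = 9 °C → 9 + 273.15 = 282.15 K.
COP_HP = T_H/(T_H − T_C) ⇒ T_H = T_C·COP_HP/(COP_HP − 1) = 282.15 × 27/(27 − 1) = 293 K.

T_H ≈ 293 K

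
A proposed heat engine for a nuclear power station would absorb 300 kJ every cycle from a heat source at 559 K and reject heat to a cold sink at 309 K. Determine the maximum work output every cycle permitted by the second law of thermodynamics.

The upper bound on efficiency is η_max = 1 − T_C/T_H = 1 − 309.00/559.00 = 0.4472.
W_max = η_max · Q_H = 0.4472 × 300 = 134 kJ.

W_max ≈ 134 kJ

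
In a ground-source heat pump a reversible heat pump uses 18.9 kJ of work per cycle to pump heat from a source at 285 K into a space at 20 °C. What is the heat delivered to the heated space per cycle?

T_H = 20 °C → 20 + 273.15 = 293.15 K.
Reversible heating COP: COP_HP = T_H/(T_H − T_C) = 293.15/8.15 = 35.9693.
Q_H = COP_HP · W = 35.9693 × 18.9 = 680 kJ.

Q_H ≈ 680 kJ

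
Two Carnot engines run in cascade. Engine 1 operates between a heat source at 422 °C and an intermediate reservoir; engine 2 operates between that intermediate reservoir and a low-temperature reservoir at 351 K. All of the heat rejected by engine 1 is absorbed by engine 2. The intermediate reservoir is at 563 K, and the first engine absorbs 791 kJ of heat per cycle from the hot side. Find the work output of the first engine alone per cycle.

T_H = 422 °C → 422 + 273.15 = 695.15 K.
First-stage efficiency η₁ = 1 − T_m/T_H = 1 − 563.00/695.15 = 0.1901.
W₁ = η₁·Q_H = 0.1901 × 791 = 150 kJ.

W₁ ≈ 150 kJ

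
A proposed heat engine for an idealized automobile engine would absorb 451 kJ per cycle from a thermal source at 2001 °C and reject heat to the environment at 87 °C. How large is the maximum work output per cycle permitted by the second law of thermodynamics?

T_H = 2001 °C → 2001 + 273.15 = 2274.15 K.
T_C = 87 °C → 87 + 273.15 = 360.15 K.
The second-law ceiling is the Carnot efficiency, η_max = 1 − T_C/T_H = 1 − 360.15/2274.15 = 0.8416.
W_max = η_max · Q_H = 0.8416 × 451 = 379.6 kJ.

W_max ≈ 379.6 kJ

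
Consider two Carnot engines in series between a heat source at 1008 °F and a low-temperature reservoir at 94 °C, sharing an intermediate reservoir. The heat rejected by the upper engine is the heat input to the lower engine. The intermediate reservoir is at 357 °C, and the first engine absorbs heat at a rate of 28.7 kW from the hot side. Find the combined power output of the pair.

Ẇ_total ≈ 15.8 kW

T_H = 1008 °F → (1008 − 32) × 5/9 = 542.22 °C = 815.37 K.
T_C = 94 °C → 94 + 273.15 = 367.15 K.
Two reversible stages in series are equivalent to a single Carnot engine between T_H and T_C, so η_total = 1 − T_C/T_H = 1 − 367.15/815.37 = 0.5497.
W_total = η_total · Q_H = 0.5497 × 28.7 = 15.8 kW.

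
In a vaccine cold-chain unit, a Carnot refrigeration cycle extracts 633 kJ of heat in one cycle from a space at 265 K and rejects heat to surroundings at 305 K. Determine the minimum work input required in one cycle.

COP_R = T_C/(T_H − T_C) = 265.00/40.00 = 6.6250.
W = Q_C/COP_R = 633/6.6250 = 95.5 kJ.

W_in ≈ 95.5 kJ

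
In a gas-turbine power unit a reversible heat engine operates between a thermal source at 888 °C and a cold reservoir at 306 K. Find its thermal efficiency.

T_H = 888 °C → 888 + 273.15 = 1161.15 K.
For a reversible engine, η = 1 − T_C/T_H = 1 − 306.00/1161.15 = 0.736.

η ≈ 0.736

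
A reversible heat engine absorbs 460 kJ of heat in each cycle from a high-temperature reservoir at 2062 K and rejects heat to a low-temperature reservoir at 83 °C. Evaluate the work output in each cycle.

T_C = 83 °C → 83 + 273.15 = 356.15 K.
For a reversible engine, η = 1 − T_C/T_H = 1 − 356.15/2062.00 = 0.8273.
W = η·Q_H = 0.8273 × 460 = 381 kJ.

W ≈ 381 kJ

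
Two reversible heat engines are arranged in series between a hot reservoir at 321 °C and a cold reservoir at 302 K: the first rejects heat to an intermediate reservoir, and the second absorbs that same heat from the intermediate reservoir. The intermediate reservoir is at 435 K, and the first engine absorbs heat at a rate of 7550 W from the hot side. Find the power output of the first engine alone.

Ẇ₁ ≈ 2020 W

T_H = 321 °C → 321 + 273.15 = 594.15 K.
First-stage efficiency η₁ = 1 − T_m/T_H = 1 − 435.00/594.15 = 0.2679.
W₁ = η₁·Q_H = 0.2679 × 7550 = 2020 W.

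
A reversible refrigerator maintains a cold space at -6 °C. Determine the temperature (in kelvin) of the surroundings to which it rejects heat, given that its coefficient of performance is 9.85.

T_C = -6 °C → -6 + 273.15 = 267.15 K.
COP_R = T_C/(T_H − T_C) ⇒ T_H = T_C·(1 + 1/COP_R) = 267.15 × (1 + 1/9.85) = 294 K.

T_H ≈ 294 K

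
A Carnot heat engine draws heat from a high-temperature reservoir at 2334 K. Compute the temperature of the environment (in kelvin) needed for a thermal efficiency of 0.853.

T_C ≈ 343 K

From η = 1 − T_C/T_H, T_C = T_H·(1 − η) = 2334.00 × (1 − 0.853) = 343 K.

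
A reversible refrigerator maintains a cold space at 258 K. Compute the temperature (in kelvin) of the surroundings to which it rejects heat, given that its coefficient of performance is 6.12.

COP_R = T_C/(T_H − T_C) ⇒ T_H = T_C·(1 + 1/COP_R) = 258.00 × (1 + 1/6.12) = 300 K.

T_H ≈ 300 K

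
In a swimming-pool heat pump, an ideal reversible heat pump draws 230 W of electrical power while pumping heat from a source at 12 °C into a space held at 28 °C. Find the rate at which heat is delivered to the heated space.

Q̇_H ≈ 4330 W

T_H = 28 °C → 28 + 273.15 = 301.15 K.
T_C = 12 °C → 12 + 273.15 = 285.15 K.
The Carnot heat-pump COP is COP_HP = T_H/(T_H − T_C) = 301.15/16.00 = 18.8219.
Q_H = COP_HP · W = 18.8219 × 230 = 4330 W.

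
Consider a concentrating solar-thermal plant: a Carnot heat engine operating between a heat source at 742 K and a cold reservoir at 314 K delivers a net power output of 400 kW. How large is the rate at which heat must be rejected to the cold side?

Since the cycle is reversible, η = 1 − T_C/T_H = 1 − 314.00/742.00 = 0.5768.
Since Q_C/Q_H = T_C/T_H and Q_H = W/η, Q_C = W·T_C/(T_H − T_C) = 400 × 314.00/428.00 = 293 kW.

Q̇_C ≈ 293 kW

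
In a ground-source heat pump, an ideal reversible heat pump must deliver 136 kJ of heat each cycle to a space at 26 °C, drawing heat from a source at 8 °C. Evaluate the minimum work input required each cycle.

T_H = 26 °C → 26 + 273.15 = 299.15 K.
T_C = 8 °C → 8 + 273.15 = 281.15 K.
COP_HP = T_H/(T_H − T_C) = 299.15/18.00 = 16.6194.
W = Q_H/COP_HP = 136/16.6194 = 8.18 kJ.

W_in ≈ 8.18 kJ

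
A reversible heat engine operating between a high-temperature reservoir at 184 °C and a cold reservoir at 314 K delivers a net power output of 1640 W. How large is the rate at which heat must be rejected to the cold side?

Q̇_C ≈ 3600 W

T_H = 184 °C → 184 + 273.15 = 457.15 K.
Since the cycle is reversible, η = 1 − T_C/T_H = 1 − 314.00/457.15 = 0.3131.
Since Q_C/Q_H = T_C/T_H and Q_H = W/η, Q_C = W·T_C/(T_H − T_C) = 1640 × 314.00/143.15 = 3600 W.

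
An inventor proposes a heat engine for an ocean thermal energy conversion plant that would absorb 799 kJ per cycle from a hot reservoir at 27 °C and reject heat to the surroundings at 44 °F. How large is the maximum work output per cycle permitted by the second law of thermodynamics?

W_max ≈ 54.1 kJ

T_H = 27 °C → 27 + 273.15 = 300.15 K.
T_C = 44 °F → (44 − 32) × 5/9 = 6.67 °C = 279.82 K.
The upper bound on efficiency is η_max = 1 − T_C/T_H = 1 − 279.82/300.15 = 0.0677.
W_max = η_max · Q_H = 0.0677 × 799 = 54.1 kJ.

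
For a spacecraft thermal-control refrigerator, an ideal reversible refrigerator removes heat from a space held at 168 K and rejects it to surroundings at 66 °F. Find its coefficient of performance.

COP_R ≈ 1.354

T_H = 66 °F → (66 − 32) × 5/9 = 18.89 °C = 292.04 K.
For a reversible refrigerator, COP_R = T_C/(T_H − T_C) = 168.00/(292.04 − 168.00) = 1.354.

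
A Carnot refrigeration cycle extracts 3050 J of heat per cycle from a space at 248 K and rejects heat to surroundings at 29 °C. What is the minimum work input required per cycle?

T_H = 29 °C → 29 + 273.15 = 302.15 K.
Carnot COP: COP_R = T_C/(T_H − T_C) = 248.00/54.15 = 4.5799.
W = Q_C/COP_R = 3050/4.5799 = 666 J.

W_in ≈ 666 J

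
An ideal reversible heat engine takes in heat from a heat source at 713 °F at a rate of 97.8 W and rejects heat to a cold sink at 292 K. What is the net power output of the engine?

Ẇ ≈ 54.0 W

T_H = 713 °F → (713 − 32) × 5/9 = 378.33 °C = 651.48 K.
Carnot efficiency: η = 1 − T_C/T_H = 1 − 292.00/651.48 = 0.5518.
W = η·Q_H = 0.5518 × 97.8 = 54.0 W.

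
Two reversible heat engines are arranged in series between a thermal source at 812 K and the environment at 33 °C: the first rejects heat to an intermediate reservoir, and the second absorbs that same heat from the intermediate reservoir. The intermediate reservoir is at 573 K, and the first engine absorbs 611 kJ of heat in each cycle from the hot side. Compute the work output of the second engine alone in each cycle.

W₂ ≈ 201 kJ

T_C = 33 °C → 33 + 273.15 = 306.15 K.
Heat entering the second stage: Q_m = Q_H·(T_m/T_H) = 611 × 573.00/812.00 = 431 kJ.
Second-stage efficiency η₂ = 1 − T_C/T_m = 1 − 306.15/573.00 = 0.4657, so W₂ = η₂·Q_m = 201 kJ.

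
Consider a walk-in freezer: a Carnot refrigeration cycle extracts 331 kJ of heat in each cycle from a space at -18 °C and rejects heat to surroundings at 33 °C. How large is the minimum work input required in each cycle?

T_H = 33 °C → 33 + 273.15 = 306.15 K.
T_C = -18 °C → -18 + 273.15 = 255.15 K.
The reversible coefficient of performance is COP_R = T_C/(T_H − T_C) = 255.15/51.00 = 5.0029.
W = Q_C/COP_R = 331/5.0029 = 66.2 kJ.

W_in ≈ 66.2 kJ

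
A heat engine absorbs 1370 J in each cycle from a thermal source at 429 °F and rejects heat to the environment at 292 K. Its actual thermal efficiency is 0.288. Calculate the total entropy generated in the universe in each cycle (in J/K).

T_H = 429 °F → (429 − 32) × 5/9 = 220.56 °C = 493.71 K.
W = η·Q_H = 0.288 × 1370 = 394.6 J, so Q_C = Q_H − W = 975.4 J.
The hot reservoir loses entropy Q_H/T_H = 1370/493.71 = 2.775 J/K; the cold reservoir gains Q_C/T_C = 975.4/292.00 = 3.341 J/K.
ΔS_univ = −Q_H/T_H + Q_C/T_C = 0.566 J/K (> 0, since η = 0.288 < η_Carnot = 0.409).

ΔS_univ ≈ 0.566 J/K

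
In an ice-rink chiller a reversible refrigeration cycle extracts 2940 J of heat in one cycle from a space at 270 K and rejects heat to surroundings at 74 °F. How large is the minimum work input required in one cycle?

W_in ≈ 288 J

T_H = 74 °F → (74 − 32) × 5/9 = 23.33 °C = 296.48 K.
COP_R = T_C/(T_H − T_C) = 270.00/26.48 = 10.1951.
W = Q_C/COP_R = 2940/10.1951 = 288 J.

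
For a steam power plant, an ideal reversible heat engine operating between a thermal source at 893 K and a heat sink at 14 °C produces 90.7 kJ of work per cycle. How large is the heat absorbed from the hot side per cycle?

T_C = 14 °C → 14 + 273.15 = 287.15 K.
η_rev = 1 − T_C/T_H = 1 − 287.15/893.00 = 0.6784.
Q_H = W/η = 90.7/0.6784 = 134 kJ.

Q_H ≈ 134 kJ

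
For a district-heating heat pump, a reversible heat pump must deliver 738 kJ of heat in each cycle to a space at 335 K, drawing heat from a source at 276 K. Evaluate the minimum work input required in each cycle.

W_in ≈ 130 kJ

The Carnot heat-pump COP is COP_HP = T_H/(T_H − T_C) = 335.00/59.00 = 5.6780.
W = Q_H/COP_HP = 738/5.6780 = 130 kJ.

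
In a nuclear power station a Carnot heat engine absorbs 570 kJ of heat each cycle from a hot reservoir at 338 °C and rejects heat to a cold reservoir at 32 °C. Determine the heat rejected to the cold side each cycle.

T_H = 338 °C → 338 + 273.15 = 611.15 K.
T_C = 32 °C → 32 + 273.15 = 305.15 K.
For a reversible engine, η = 1 − T_C/T_H = 1 − 305.15/611.15 = 0.5007.
For a reversible cycle Q_C/Q_H = T_C/T_H, so Q_C = 570 × 305.15/611.15 = 284.6 kJ.

Q_C ≈ 284.6 kJ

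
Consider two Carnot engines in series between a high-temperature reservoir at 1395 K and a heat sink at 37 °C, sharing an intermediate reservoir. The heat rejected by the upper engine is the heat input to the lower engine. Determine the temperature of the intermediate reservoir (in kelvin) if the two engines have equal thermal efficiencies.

T_C = 37 °C → 37 + 273.15 = 310.15 K.
Equal efficiencies require 1 − T_m/T_H = 1 − T_C/T_m, i.e. T_m/T_H = T_C/T_m, so T_m = √(T_H·T_C) = √(1395.00 × 310.15) = 657.8 K.

T_m ≈ 657.8 K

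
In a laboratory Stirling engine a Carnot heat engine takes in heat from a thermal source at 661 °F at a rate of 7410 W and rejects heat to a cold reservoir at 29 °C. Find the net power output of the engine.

Ẇ ≈ 3814 W

T_H = 661 °F → (661 − 32) × 5/9 = 349.44 °C = 622.59 K.
T_C = 29 °C → 29 + 273.15 = 302.15 K.
Carnot efficiency: η = 1 − T_C/T_H = 1 − 302.15/622.59 = 0.5147.
W = η·Q_H = 0.5147 × 7410 = 3814 W.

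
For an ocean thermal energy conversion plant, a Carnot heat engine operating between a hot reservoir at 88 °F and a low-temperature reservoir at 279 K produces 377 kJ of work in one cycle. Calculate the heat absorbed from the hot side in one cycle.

T_H = 88 °F → (88 − 32) × 5/9 = 31.11 °C = 304.26 K.
For a reversible engine, η = 1 − T_C/T_H = 1 − 279.00/304.26 = 0.0830.
Q_H = W/η = 377/0.0830 = 4540 kJ.

Q_H ≈ 4540 kJ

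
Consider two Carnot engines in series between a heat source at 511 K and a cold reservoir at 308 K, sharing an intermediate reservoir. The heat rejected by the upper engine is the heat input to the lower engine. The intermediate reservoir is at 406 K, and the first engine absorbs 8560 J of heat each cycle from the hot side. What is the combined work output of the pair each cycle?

Two reversible stages in series are equivalent to a single Carnot engine between T_H and T_C, so η_total = 1 − T_C/T_H = 1 − 308.00/511.00 = 0.3973.
W_total = η_total · Q_H = 0.3973 × 8560 = 3400 J.

W_total ≈ 3400 J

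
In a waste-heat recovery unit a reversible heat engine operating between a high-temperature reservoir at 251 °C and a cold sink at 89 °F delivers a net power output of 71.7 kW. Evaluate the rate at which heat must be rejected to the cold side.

Q̇_C ≈ 99.6 kW

T_H = 251 °C → 251 + 273.15 = 524.15 K.
T_C = 89 °F → (89 − 32) × 5/9 = 31.67 °C = 304.82 K.
Since the cycle is reversible, η = 1 − T_C/T_H = 1 − 304.82/524.15 = 0.4185.
Since Q_C/Q_H = T_C/T_H and Q_H = W/η, Q_C = W·T_C/(T_H − T_C) = 71.7 × 304.82/219.33 = 99.6 kW.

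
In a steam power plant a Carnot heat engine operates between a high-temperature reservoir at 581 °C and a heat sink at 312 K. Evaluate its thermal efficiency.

T_H = 581 °C → 581 + 273.15 = 854.15 K.
η_rev = 1 − T_C/T_H = 1 − 312.00/854.15 = 0.635.

η ≈ 0.635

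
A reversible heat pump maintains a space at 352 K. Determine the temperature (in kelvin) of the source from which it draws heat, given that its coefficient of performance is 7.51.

T_C ≈ 305 K

COP_HP = T_H/(T_H − T_C) ⇒ T_C = T_H·(COP_HP − 1)/COP_HP = 352.00 × (7.51 − 1)/7.51 = 305 K.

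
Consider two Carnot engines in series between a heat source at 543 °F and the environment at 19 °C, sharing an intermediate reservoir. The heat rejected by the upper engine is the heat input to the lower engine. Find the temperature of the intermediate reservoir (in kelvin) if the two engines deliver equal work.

T_H = 543 °F → (543 − 32) × 5/9 = 283.89 °C = 557.04 K.
T_C = 19 °C → 19 + 273.15 = 292.15 K.
For reversible stages Q_m = Q_H·(T_m/T_H). Setting W₁ = Q_H(1 − T_m/T_H) equal to W₂ = Q_m(1 − T_C/T_m) = Q_H·(T_m − T_C)/T_H gives T_H − T_m = T_m − T_C, so T_m = (T_H + T_C)/2 = (557.04 + 292.15)/2 = 425 K.

T_m ≈ 425 K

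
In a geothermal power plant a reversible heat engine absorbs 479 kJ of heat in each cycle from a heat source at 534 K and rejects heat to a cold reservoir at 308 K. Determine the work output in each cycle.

W ≈ 203 kJ

Since the cycle is reversible, η = 1 − T_C/T_H = 1 − 308.00/534.00 = 0.4232.
W = η·Q_H = 0.4232 × 479 = 203 kJ.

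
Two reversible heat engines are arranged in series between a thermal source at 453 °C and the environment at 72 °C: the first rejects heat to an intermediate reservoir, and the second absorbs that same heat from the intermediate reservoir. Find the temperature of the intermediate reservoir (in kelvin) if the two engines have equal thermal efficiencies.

T_H = 453 °C → 453 + 273.15 = 726.15 K.
T_C = 72 °C → 72 + 273.15 = 345.15 K.
Equal efficiencies require 1 − T_m/T_H = 1 − T_C/T_m, i.e. T_m/T_H = T_C/T_m, so T_m = √(T_H·T_C) = √(726.15 × 345.15) = 500.6 K.

T_m ≈ 500.6 K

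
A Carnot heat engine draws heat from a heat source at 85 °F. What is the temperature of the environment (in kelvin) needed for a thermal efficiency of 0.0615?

T_C ≈ 284 K

T_H = 85 °F → (85 − 32) × 5/9 = 29.44 °C = 302.59 K.
From η = 1 − T_C/T_H, T_C = T_H·(1 − η) = 302.59 × (1 − 0.0615) = 284 K.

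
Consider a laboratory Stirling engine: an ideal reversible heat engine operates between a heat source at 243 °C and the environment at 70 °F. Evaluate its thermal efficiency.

η ≈ 0.430

T_H = 243 °C → 243 + 273.15 = 516.15 K.
T_C = 70 °F → (70 − 32) × 5/9 = 21.11 °C = 294.26 K.
Since the cycle is reversible, η = 1 − T_C/T_H = 1 − 294.26/516.15 = 0.430.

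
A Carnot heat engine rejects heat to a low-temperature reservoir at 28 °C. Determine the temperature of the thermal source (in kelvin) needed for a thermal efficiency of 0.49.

T_C = 28 °C → 28 + 273.15 = 301.15 K.
From η = 1 − T_C/T_H, solving for T_H gives T_H = T_C/(1 − η) = 301.15/(1 − 0.49) = 590 K.

T_H ≈ 590 K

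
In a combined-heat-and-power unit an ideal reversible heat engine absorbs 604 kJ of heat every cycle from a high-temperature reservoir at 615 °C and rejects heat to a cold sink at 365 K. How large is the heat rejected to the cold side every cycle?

T_H = 615 °C → 615 + 273.15 = 888.15 K.
η_rev = 1 − T_C/T_H = 1 − 365.00/888.15 = 0.5890.
For a reversible cycle Q_C/Q_H = T_C/T_H, so Q_C = 604 × 365.00/888.15 = 248.2 kJ.

Q_C ≈ 248.2 kJ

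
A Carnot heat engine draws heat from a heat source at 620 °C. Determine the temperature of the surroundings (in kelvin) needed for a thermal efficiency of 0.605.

T_C ≈ 353 K

T_H = 620 °C → 620 + 273.15 = 893.15 K.
From η = 1 − T_C/T_H, T_C = T_H·(1 − η) = 893.15 × (1 − 0.605) = 353 K.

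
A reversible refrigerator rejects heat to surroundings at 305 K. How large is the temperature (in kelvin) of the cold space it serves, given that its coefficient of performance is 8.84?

T_C ≈ 274.0 K

COP_R = T_C/(T_H − T_C) ⇒ T_C = T_H·COP_R/(1 + COP_R) = 305.00 × 8.84/(1 + 8.84) = 274.0 K.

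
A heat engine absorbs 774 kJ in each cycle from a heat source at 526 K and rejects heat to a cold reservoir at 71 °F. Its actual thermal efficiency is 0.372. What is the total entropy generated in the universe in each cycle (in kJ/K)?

T_C = 71 °F → (71 − 32) × 5/9 = 21.67 °C = 294.82 K.
W = η·Q_H = 0.372 × 774 = 287.9 kJ, so Q_C = Q_H − W = 486.1 kJ.
Entropy balance on the reservoirs: −Q_H/T_H = -1.471 kJ/K, +Q_C/T_C = 1.649 kJ/K.
ΔS_univ = −Q_H/T_H + Q_C/T_C = 0.1772 kJ/K (> 0, since η = 0.372 < η_Carnot = 0.440).

ΔS_univ ≈ 0.1772 kJ/K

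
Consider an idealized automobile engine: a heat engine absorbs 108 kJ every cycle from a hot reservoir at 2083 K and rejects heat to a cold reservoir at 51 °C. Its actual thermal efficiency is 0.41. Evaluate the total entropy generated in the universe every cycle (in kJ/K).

ΔS_univ ≈ 0.145 kJ/K

T_C = 51 °C → 51 + 273.15 = 324.15 K.
W = η·Q_H = 0.41 × 108 = 44.28 kJ, so Q_C = Q_H − W = 63.72 kJ.
Entropy balance on the reservoirs: −Q_H/T_H = -0.05185 kJ/K, +Q_C/T_C = 0.1966 kJ/K.
ΔS_univ = −Q_H/T_H + Q_C/T_C = 0.145 kJ/K (> 0, since η = 0.41 < η_Carnot = 0.844).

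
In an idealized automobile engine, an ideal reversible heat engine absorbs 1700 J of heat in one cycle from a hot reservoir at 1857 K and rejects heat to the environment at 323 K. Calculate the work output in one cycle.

W ≈ 1400 J

Carnot efficiency: η = 1 − T_C/T_H = 1 − 323.00/1857.00 = 0.8261.
W = η·Q_H = 0.8261 × 1700 = 1400 J.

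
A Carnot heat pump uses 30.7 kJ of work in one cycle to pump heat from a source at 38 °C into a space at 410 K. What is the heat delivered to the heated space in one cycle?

Q_H ≈ 127 kJ

T_C = 38 °C → 38 + 273.15 = 311.15 K.
COP_HP = T_H/(T_H − T_C) = 410.00/98.85 = 4.1477.
Q_H = COP_HP · W = 4.1477 × 30.7 = 127 kJ.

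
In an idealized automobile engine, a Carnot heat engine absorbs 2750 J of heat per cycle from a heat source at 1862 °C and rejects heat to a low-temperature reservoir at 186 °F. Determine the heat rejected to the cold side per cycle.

Q_C ≈ 462 J

T_H = 1862 °C → 1862 + 273.15 = 2135.15 K.
T_C = 186 °F → (186 − 32) × 5/9 = 85.56 °C = 358.71 K.
η_rev = 1 − T_C/T_H = 1 − 358.71/2135.15 = 0.8320.
For a reversible cycle Q_C/Q_H = T_C/T_H, so Q_C = 2750 × 358.71/2135.15 = 462 J.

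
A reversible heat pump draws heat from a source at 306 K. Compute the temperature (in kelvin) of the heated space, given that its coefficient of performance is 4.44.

T_H ≈ 395 K

COP_HP = T_H/(T_H − T_C) ⇒ T_H = T_C·COP_HP/(COP_HP − 1) = 306.00 × 4.44/(4.44 − 1) = 395 K.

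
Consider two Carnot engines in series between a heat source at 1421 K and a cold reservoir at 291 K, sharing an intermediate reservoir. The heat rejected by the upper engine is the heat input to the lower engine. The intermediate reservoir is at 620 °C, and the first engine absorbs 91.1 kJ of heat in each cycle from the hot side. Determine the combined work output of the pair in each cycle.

W_total ≈ 72.44 kJ

Two reversible stages in series are equivalent to a single Carnot engine between T_H and T_C, so η_total = 1 − T_C/T_H = 1 − 291.00/1421.00 = 0.7952.
W_total = η_total · Q_H = 0.7952 × 91.1 = 72.44 kJ.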